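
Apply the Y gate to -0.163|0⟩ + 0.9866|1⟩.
-0.9866i|0⟩ - 0.163i|1⟩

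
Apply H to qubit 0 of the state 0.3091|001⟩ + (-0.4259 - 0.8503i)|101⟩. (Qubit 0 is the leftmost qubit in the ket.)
(-0.08259 - 0.6013i)|001⟩ + (0.5197 + 0.6013i)|101⟩

H on qubit 0 mixes each pair of kets that differ only in qubit 0: amplitudes (a, b) of (|…0…⟩, |…1…⟩) become ((a + b)/√2, (a − b)/√2). Kets absent from the input have amplitude 0.
(|001⟩, |101⟩): (a, b) = (0.3091, (-0.4259 - 0.8503i)) → ((-0.08259 - 0.6013i), (0.5197 + 0.6013i))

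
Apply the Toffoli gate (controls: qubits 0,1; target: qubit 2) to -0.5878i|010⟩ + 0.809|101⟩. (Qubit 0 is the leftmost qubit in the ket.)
-0.5878i|010⟩ + 0.809|101⟩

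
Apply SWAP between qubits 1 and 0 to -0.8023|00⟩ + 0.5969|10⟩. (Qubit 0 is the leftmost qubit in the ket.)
-0.8023|00⟩ + 0.5969|01⟩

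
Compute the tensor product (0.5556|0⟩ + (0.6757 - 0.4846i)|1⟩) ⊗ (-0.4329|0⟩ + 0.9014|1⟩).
-0.2405|00⟩ + 0.5008|01⟩ + (-0.2925 + 0.2098i)|10⟩ + (0.6091 - 0.4368i)|11⟩

amp(|b₁b₂…⟩) = product of the factor amplitudes for bits b₁, b₂, …; only kets whose every factor amplitude is nonzero survive.
|00⟩: (0.5556)(-0.4329) = -0.2405
|01⟩: (0.5556)(0.9014) = 0.5008
|10⟩: (0.6757 - 0.4846i)(-0.4329) = (-0.2925 + 0.2098i)
|11⟩: (0.6757 - 0.4846i)(0.9014) = (0.6091 - 0.4368i)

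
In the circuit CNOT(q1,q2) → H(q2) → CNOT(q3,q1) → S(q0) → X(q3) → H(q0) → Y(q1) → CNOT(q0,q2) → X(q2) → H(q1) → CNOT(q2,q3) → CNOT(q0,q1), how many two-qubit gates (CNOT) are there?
5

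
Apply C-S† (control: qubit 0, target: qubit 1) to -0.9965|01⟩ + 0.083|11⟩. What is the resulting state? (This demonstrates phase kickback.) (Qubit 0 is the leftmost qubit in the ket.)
-0.9965|01⟩ - 0.083i|11⟩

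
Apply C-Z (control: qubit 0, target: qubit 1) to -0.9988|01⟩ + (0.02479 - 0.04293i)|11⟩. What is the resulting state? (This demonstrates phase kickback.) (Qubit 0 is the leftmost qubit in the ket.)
-0.9988|01⟩ + (-0.02479 + 0.04293i)|11⟩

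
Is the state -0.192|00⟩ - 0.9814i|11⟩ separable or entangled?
Entangled

Writing the state as a|00⟩ + b|01⟩ + c|10⟩ + d|11⟩, it is a product state iff ad − bc = 0.
Here (a, b, c, d) = (-0.192, 0, 0, -0.9814i): ad − bc = (-0.192)(-0.9814i) − (0)(0) = 0.1884i ≠ 0, so the state is entangled.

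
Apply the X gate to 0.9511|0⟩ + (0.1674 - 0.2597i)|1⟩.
(0.1674 - 0.2597i)|0⟩ + 0.9511|1⟩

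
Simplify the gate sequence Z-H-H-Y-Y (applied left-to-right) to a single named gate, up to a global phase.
Z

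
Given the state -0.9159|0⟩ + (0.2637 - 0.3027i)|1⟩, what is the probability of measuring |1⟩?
0.1612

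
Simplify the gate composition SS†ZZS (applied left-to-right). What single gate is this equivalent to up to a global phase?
S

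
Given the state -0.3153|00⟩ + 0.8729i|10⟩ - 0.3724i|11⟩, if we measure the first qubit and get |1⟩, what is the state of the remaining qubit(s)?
0.9198i|0⟩ - 0.3924i|1⟩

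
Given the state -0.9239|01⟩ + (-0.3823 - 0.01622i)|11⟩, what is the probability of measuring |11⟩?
0.1464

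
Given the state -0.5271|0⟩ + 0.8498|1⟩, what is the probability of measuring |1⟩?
0.7222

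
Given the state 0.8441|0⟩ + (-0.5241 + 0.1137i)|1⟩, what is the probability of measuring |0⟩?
0.7125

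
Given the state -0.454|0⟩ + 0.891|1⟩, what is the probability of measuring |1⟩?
0.7939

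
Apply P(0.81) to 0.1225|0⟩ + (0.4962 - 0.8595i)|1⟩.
0.1225|0⟩ + (0.9647 - 0.2332i)|1⟩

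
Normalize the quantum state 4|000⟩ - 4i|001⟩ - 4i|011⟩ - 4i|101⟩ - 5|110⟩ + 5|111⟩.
0.3746|000⟩ - 0.3746i|001⟩ - 0.3746i|011⟩ - 0.3746i|101⟩ - 0.4683|110⟩ + 0.4683|111⟩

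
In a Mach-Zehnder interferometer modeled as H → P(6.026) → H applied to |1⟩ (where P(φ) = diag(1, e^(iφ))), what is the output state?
(0.01645 + 0.1272i)|0⟩ + (0.9836 - 0.1272i)|1⟩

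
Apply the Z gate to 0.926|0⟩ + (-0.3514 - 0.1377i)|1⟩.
0.926|0⟩ + (0.3514 + 0.1377i)|1⟩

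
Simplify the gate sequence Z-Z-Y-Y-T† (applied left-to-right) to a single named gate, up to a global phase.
T†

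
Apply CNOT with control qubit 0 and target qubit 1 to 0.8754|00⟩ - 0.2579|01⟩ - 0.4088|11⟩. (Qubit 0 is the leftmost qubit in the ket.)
0.8754|00⟩ - 0.2579|01⟩ - 0.4088|10⟩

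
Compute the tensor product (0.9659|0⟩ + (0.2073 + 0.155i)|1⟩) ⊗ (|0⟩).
0.9659|00⟩ + (0.2073 + 0.155i)|10⟩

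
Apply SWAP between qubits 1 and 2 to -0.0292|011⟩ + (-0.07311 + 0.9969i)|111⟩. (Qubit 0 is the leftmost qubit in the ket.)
-0.0292|011⟩ + (-0.07311 + 0.9969i)|111⟩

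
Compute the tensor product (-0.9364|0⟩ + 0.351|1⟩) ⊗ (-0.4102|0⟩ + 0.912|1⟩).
0.3841|00⟩ - 0.854|01⟩ - 0.144|10⟩ + 0.3201|11⟩

amp(|b₁b₂…⟩) = product of the factor amplitudes for bits b₁, b₂, …; only kets whose every factor amplitude is nonzero survive.
|00⟩: (-0.9364)(-0.4102) = 0.3841
|01⟩: (-0.9364)(0.912) = -0.854
|10⟩: (0.351)(-0.4102) = -0.144
|11⟩: (0.351)(0.912) = 0.3201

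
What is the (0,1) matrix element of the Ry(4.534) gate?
-0.7673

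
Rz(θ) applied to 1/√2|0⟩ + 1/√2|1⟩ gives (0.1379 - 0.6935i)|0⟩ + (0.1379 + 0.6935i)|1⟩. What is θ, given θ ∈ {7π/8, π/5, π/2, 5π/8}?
7π/8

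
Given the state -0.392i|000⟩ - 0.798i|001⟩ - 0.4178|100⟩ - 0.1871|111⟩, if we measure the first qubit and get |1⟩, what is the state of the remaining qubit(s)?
-0.9127|00⟩ - 0.4087|11⟩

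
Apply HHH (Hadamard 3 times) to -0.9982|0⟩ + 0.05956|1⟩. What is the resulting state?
-0.6637|0⟩ - 0.7479|1⟩

H² = I, so H^3 = H: a single Hadamard. With (a, b) = (-0.9982, 0.05956), H gives ((a + b)/√2, (a − b)/√2) = (-0.6637, -0.7479).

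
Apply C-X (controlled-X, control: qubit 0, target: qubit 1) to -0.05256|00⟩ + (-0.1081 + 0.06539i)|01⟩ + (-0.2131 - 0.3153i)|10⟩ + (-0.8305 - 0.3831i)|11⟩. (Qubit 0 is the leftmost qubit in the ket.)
-0.05256|00⟩ + (-0.1081 + 0.06539i)|01⟩ + (-0.8305 - 0.3831i)|10⟩ + (-0.2131 - 0.3153i)|11⟩

C-X leaves the control-|0⟩ kets |00⟩, |01⟩ unchanged and applies X to qubit 1 on the control-|1⟩ pair (|10⟩, |11⟩).
X = [[0, 1], [1, 0]].
With a = amp(|10⟩) = (-0.2131 - 0.3153i) and b = amp(|11⟩) = (-0.8305 - 0.3831i):
new amp(|10⟩) = (1)·b = (-0.8305 - 0.3831i)
new amp(|11⟩) = (1)·a = (-0.2131 - 0.3153i)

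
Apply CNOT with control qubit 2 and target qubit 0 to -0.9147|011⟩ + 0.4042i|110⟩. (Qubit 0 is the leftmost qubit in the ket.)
0.4042i|110⟩ - 0.9147|111⟩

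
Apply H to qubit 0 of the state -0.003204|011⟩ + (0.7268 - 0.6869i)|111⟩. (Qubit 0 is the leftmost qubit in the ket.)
(0.5117 - 0.4857i)|011⟩ + (-0.5162 + 0.4857i)|111⟩

H on qubit 0 mixes each pair of kets that differ only in qubit 0: amplitudes (a, b) of (|…0…⟩, |…1…⟩) become ((a + b)/√2, (a − b)/√2). Kets absent from the input have amplitude 0.
(|011⟩, |111⟩): (a, b) = (-0.003204, (0.7268 - 0.6869i)) → ((0.5117 - 0.4857i), (-0.5162 + 0.4857i))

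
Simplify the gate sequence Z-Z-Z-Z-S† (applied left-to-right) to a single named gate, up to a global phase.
S†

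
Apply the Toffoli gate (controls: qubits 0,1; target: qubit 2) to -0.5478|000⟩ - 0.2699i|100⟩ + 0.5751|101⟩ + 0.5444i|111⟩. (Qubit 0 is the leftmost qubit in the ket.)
-0.5478|000⟩ - 0.2699i|100⟩ + 0.5751|101⟩ + 0.5444i|110⟩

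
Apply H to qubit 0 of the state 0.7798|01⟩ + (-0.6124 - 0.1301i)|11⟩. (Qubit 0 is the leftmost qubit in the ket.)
(0.1184 - 0.09199i)|01⟩ + (0.9844 + 0.09199i)|11⟩

H on qubit 0 mixes each pair of kets that differ only in qubit 0: amplitudes (a, b) of (|…0…⟩, |…1…⟩) become ((a + b)/√2, (a − b)/√2). Kets absent from the input have amplitude 0.
(|01⟩, |11⟩): (a, b) = (0.7798, (-0.6124 - 0.1301i)) → ((0.1184 - 0.09199i), (0.9844 + 0.09199i))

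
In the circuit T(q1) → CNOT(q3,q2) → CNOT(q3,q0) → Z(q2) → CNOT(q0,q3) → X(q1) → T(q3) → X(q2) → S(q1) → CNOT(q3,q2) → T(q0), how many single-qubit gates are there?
7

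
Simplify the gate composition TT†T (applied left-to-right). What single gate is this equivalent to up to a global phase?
T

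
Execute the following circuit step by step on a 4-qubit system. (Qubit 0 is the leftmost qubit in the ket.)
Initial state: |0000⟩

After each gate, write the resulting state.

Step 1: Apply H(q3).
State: 1/√2|0000⟩ + 1/√2|0001⟩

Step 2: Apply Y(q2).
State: (1/√2)i|0010⟩ + (1/√2)i|0011⟩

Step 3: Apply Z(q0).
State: (1/√2)i|0010⟩ + (1/√2)i|0011⟩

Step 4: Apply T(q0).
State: (1/√2)i|0010⟩ + (1/√2)i|0011⟩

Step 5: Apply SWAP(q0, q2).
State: (1/√2)i|1000⟩ + (1/√2)i|1001⟩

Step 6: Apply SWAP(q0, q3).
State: (1/√2)i|0001⟩ + (1/√2)i|1001⟩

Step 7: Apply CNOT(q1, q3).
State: (1/√2)i|0001⟩ + (1/√2)i|1001⟩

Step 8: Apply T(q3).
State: (-1/2 + (1/2)i)|0001⟩ + (-1/2 + (1/2)i)|1001⟩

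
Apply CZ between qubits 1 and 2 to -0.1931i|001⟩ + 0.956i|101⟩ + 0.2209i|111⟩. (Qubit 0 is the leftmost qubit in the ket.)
-0.1931i|001⟩ + 0.956i|101⟩ - 0.2209i|111⟩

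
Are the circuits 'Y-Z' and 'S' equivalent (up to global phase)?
No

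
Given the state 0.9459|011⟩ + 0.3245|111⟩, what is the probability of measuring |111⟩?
0.1053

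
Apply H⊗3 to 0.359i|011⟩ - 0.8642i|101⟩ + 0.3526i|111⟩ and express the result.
-0.05395i|000⟩ + 0.05395i|001⟩ - 0.5571i|010⟩ + 0.5571i|011⟩ + 0.3078i|100⟩ - 0.3078i|101⟩ + 0.3033i|110⟩ - 0.3033i|111⟩

H⊗3 gives amp(|y⟩) = (1/2√2) Σ_x (−1)^(x·y) amp(|x⟩), where x·y is the number of positions in which both x and y have a 1.
|000⟩: (0.359i - 0.8642i + 0.3526i)/(2√2) = -0.05395i
|001⟩: (-0.359i + 0.8642i - 0.3526i)/(2√2) = 0.05395i
|010⟩: (-0.359i - 0.8642i - 0.3526i)/(2√2) = -0.5571i
|011⟩: (0.359i + 0.8642i + 0.3526i)/(2√2) = 0.5571i
|100⟩: (0.359i + 0.8642i - 0.3526i)/(2√2) = 0.3078i
|101⟩: (-0.359i - 0.8642i + 0.3526i)/(2√2) = -0.3078i
|110⟩: (-0.359i + 0.8642i + 0.3526i)/(2√2) = 0.3033i
|111⟩: (0.359i - 0.8642i - 0.3526i)/(2√2) = -0.3033i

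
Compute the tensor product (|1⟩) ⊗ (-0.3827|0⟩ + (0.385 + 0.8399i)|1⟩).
-0.3827|10⟩ + (0.385 + 0.8399i)|11⟩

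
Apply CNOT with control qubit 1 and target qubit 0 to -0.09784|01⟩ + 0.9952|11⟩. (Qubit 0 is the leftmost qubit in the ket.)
0.9952|01⟩ - 0.09784|11⟩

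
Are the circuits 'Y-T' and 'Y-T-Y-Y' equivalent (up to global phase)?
Yes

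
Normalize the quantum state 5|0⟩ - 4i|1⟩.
0.7809|0⟩ - 0.6247i|1⟩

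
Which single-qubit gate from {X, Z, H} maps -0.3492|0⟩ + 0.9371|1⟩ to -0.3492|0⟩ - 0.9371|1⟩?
Z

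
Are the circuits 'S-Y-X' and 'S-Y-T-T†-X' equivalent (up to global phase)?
Yes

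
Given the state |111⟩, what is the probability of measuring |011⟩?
0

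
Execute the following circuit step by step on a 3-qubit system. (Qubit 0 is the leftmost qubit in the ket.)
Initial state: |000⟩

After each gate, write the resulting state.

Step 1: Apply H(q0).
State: 1/√2|000⟩ + 1/√2|100⟩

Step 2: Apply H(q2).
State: 1/2|000⟩ + 1/2|001⟩ + 1/2|100⟩ + 1/2|101⟩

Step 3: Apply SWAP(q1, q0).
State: 1/2|000⟩ + 1/2|001⟩ + 1/2|010⟩ + 1/2|011⟩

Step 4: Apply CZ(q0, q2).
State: 1/2|000⟩ + 1/2|001⟩ + 1/2|010⟩ + 1/2|011⟩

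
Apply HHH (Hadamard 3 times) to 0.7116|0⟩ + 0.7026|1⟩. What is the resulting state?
|0⟩ + 0.006364|1⟩

H² = I, so H^3 = H: a single Hadamard. With (a, b) = (0.7116, 0.7026), H gives ((a + b)/√2, (a − b)/√2) = (1, 0.006364).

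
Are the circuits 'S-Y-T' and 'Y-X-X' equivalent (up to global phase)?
No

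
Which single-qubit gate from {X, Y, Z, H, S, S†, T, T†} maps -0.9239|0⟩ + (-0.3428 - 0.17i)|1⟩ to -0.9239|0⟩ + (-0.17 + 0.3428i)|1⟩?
S†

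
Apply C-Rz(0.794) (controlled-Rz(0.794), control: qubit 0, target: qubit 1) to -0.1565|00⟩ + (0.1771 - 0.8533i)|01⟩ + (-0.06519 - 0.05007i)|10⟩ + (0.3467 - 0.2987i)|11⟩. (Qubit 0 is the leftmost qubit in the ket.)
-0.1565|00⟩ + (0.1771 - 0.8533i)|01⟩ + (-0.07948 - 0.02097i)|10⟩ + (0.4352 - 0.1414i)|11⟩

C-Rz(0.794) leaves the control-|0⟩ kets |00⟩, |01⟩ unchanged and applies Rz(0.794) to qubit 1 on the control-|1⟩ pair (|10⟩, |11⟩).
Rz(0.794) = [[e^(−iθ/2), 0], [0, e^(iθ/2)]] with e^(±iθ/2) = cos(θ/2) ± i·sin(θ/2); θ = 0.794, cos(θ/2) ≈ 0.922225, sin(θ/2) ≈ 0.386653.
With a = amp(|10⟩) = (-0.06519 - 0.05007i) and b = amp(|11⟩) = (0.3467 - 0.2987i):
new amp(|10⟩) = (0.922225 - 0.386653i)·a = (-0.07948 - 0.02097i)
new amp(|11⟩) = (0.922225 + 0.386653i)·b = (0.4352 - 0.1414i)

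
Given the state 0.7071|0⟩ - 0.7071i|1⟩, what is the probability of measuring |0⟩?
0.5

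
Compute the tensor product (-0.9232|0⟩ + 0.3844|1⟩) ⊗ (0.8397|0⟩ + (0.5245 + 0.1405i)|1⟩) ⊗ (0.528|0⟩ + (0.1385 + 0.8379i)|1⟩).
-0.4093|000⟩ + (-0.1074 - 0.6495i)|001⟩ + (-0.2557 - 0.06849i)|010⟩ + (0.04162 - 0.4237i)|011⟩ + 0.1704|100⟩ + (0.04471 + 0.2705i)|101⟩ + (0.1065 + 0.02852i)|110⟩ + (-0.01733 + 0.1764i)|111⟩

amp(|b₁b₂…⟩) = product of the factor amplitudes for bits b₁, b₂, …; only kets whose every factor amplitude is nonzero survive.
|000⟩: (-0.9232)(0.8397)(0.528) = -0.4093
|001⟩: (-0.9232)(0.8397)(0.1385 + 0.8379i) = (-0.1074 - 0.6495i)
|010⟩: (-0.9232)(0.5245 + 0.1405i)(0.528) = (-0.2557 - 0.06849i)
|011⟩: (-0.9232)(0.5245 + 0.1405i)(0.1385 + 0.8379i) = (0.04162 - 0.4237i)
|100⟩: (0.3844)(0.8397)(0.528) = 0.1704
|101⟩: (0.3844)(0.8397)(0.1385 + 0.8379i) = (0.04471 + 0.2705i)
|110⟩: (0.3844)(0.5245 + 0.1405i)(0.528) = (0.1065 + 0.02852i)
|111⟩: (0.3844)(0.5245 + 0.1405i)(0.1385 + 0.8379i) = (-0.01733 + 0.1764i)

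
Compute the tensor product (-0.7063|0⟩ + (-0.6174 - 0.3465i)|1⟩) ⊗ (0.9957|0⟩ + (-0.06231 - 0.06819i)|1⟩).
-0.7033|00⟩ + (0.04401 + 0.04816i)|01⟩ + (-0.6147 - 0.345i)|10⟩ + (0.01484 + 0.06369i)|11⟩

amp(|b₁b₂…⟩) = product of the factor amplitudes for bits b₁, b₂, …; only kets whose every factor amplitude is nonzero survive.
|00⟩: (-0.7063)(0.9957) = -0.7033
|01⟩: (-0.7063)(-0.06231 - 0.06819i) = (0.04401 + 0.04816i)
|10⟩: (-0.6174 - 0.3465i)(0.9957) = (-0.6147 - 0.345i)
|11⟩: (-0.6174 - 0.3465i)(-0.06231 - 0.06819i) = (0.01484 + 0.06369i)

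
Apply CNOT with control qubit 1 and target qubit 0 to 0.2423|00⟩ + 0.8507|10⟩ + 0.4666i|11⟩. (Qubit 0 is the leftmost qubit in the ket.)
0.2423|00⟩ + 0.4666i|01⟩ + 0.8507|10⟩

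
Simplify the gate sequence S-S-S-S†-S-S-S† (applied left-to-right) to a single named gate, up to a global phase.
S†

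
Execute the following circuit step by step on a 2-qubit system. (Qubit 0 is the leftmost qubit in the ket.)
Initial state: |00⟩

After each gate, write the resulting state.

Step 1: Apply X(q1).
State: |01⟩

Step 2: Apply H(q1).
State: 1/√2|00⟩ - 1/√2|01⟩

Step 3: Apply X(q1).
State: -1/√2|00⟩ + 1/√2|01⟩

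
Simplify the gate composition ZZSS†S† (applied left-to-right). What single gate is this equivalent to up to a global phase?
S†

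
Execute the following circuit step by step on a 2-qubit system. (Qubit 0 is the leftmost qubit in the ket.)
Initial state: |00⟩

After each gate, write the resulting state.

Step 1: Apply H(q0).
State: 1/√2|00⟩ + 1/√2|10⟩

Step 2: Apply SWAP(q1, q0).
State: 1/√2|00⟩ + 1/√2|01⟩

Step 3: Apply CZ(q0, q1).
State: 1/√2|00⟩ + 1/√2|01⟩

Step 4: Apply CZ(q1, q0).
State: 1/√2|00⟩ + 1/√2|01⟩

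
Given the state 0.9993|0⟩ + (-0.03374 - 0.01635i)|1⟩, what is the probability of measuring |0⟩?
0.9986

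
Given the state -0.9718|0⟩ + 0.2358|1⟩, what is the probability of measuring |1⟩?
0.0556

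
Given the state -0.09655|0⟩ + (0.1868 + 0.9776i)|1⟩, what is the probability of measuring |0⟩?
0.009322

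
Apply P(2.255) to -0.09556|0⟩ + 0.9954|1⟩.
-0.09556|0⟩ + (-0.6291 + 0.7714i)|1⟩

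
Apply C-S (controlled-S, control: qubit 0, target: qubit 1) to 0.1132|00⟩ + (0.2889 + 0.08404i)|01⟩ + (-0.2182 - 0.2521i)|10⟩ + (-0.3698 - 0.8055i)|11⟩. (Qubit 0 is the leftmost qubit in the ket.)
0.1132|00⟩ + (0.2889 + 0.08404i)|01⟩ + (-0.2182 - 0.2521i)|10⟩ + (0.8055 - 0.3698i)|11⟩

C-S leaves the control-|0⟩ kets |00⟩, |01⟩ unchanged and applies S to qubit 1 on the control-|1⟩ pair (|10⟩, |11⟩).
S = [[1, 0], [0, i]].
With a = amp(|10⟩) = (-0.2182 - 0.2521i) and b = amp(|11⟩) = (-0.3698 - 0.8055i):
new amp(|10⟩) = (1)·a = (-0.2182 - 0.2521i)
new amp(|11⟩) = (i)·b = (0.8055 - 0.3698i)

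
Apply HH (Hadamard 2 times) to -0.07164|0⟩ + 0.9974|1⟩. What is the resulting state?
-0.07164|0⟩ + 0.9974|1⟩

H² = I, so an even number of Hadamards cancels: H^2 = I and the state is unchanged.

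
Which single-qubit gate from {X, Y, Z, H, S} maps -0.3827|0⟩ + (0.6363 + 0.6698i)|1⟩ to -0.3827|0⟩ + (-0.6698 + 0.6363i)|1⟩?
S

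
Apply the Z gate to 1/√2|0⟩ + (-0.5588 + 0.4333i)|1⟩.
1/√2|0⟩ + (0.5588 - 0.4333i)|1⟩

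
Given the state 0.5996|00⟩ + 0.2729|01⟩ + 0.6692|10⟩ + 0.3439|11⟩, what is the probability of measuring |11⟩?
0.1183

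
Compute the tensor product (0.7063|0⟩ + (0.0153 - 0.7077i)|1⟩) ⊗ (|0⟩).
0.7063|00⟩ + (0.0153 - 0.7077i)|10⟩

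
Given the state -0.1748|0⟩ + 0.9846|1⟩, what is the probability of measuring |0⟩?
0.03056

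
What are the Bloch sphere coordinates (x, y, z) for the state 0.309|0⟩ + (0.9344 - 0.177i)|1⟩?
(0.5775, -0.1094, -0.809)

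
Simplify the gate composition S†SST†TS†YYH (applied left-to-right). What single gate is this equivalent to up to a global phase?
H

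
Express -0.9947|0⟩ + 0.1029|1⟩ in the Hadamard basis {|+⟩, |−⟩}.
-0.6306|+⟩ - 0.7761|−⟩

With |ψ⟩ = α|0⟩ + β|1⟩, the Hadamard-basis coefficients are ⟨+|ψ⟩ = (α + β)/√2 and ⟨−|ψ⟩ = (α − β)/√2.
Here α = -0.9947, β = 0.1029: (α + β)/√2 = -0.6306, (α − β)/√2 = -0.7761.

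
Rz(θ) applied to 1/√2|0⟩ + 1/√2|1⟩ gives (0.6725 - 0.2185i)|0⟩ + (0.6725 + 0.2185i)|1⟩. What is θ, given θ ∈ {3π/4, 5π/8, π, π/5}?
π/5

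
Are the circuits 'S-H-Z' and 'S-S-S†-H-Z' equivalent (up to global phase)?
Yes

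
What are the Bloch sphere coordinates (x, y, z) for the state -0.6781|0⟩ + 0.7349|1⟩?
(-0.9967, 0, -0.08026)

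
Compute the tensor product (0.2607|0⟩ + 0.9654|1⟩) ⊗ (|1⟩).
0.2607|01⟩ + 0.9654|11⟩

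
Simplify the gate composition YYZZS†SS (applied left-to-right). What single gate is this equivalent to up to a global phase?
S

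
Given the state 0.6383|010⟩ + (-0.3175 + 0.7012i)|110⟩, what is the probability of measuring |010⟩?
0.4074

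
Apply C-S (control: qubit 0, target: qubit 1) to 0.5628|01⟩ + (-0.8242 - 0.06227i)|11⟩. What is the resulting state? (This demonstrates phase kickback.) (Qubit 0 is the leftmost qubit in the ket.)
0.5628|01⟩ + (0.06227 - 0.8242i)|11⟩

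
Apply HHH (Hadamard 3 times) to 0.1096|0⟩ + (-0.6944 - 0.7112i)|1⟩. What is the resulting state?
(-0.4135 - 0.5029i)|0⟩ + (0.5685 + 0.5029i)|1⟩

H² = I, so H^3 = H: a single Hadamard. With (a, b) = (0.1096, (-0.6944 - 0.7112i)), H gives ((a + b)/√2, (a − b)/√2) = ((-0.4135 - 0.5029i), (0.5685 + 0.5029i)).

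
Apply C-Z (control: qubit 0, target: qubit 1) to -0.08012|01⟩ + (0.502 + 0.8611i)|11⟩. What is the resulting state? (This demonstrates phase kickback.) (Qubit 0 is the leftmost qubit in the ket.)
-0.08012|01⟩ + (-0.502 - 0.8611i)|11⟩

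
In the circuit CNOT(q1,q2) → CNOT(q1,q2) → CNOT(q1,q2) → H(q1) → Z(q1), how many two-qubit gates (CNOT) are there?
3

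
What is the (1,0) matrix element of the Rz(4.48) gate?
0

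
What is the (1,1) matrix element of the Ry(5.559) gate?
-0.9352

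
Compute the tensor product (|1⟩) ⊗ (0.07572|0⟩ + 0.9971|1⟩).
0.07572|10⟩ + 0.9971|11⟩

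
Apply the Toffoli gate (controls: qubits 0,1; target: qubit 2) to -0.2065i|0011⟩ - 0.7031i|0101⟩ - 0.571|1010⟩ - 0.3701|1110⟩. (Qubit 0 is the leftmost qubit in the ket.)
-0.2065i|0011⟩ - 0.7031i|0101⟩ - 0.571|1010⟩ - 0.3701|1100⟩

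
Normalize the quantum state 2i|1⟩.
i|1⟩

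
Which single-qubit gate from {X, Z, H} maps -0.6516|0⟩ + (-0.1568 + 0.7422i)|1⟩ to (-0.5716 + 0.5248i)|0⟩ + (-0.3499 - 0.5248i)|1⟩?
H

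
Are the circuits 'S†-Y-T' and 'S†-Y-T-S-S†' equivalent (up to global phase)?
Yes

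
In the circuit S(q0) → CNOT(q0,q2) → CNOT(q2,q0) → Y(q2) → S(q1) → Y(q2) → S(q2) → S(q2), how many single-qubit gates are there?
6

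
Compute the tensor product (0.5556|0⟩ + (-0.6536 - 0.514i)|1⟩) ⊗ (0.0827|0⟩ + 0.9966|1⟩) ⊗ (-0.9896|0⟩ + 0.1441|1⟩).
-0.04547|000⟩ + 0.006621|001⟩ - 0.548|010⟩ + 0.07979|011⟩ + (0.05349 + 0.04207i)|100⟩ + (-0.007789 - 0.006125i)|101⟩ + (0.6446 + 0.5069i)|110⟩ + (-0.09386 - 0.07382i)|111⟩

amp(|b₁b₂…⟩) = product of the factor amplitudes for bits b₁, b₂, …; only kets whose every factor amplitude is nonzero survive.
|000⟩: (0.5556)(0.0827)(-0.9896) = -0.04547
|001⟩: (0.5556)(0.0827)(0.1441) = 0.006621
|010⟩: (0.5556)(0.9966)(-0.9896) = -0.548
|011⟩: (0.5556)(0.9966)(0.1441) = 0.07979
|100⟩: (-0.6536 - 0.514i)(0.0827)(-0.9896) = (0.05349 + 0.04207i)
|101⟩: (-0.6536 - 0.514i)(0.0827)(0.1441) = (-0.007789 - 0.006125i)
|110⟩: (-0.6536 - 0.514i)(0.9966)(-0.9896) = (0.6446 + 0.5069i)
|111⟩: (-0.6536 - 0.514i)(0.9966)(0.1441) = (-0.09386 - 0.07382i)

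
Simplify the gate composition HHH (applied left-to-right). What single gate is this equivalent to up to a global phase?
H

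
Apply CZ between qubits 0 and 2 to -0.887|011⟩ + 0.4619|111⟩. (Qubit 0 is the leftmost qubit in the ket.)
-0.887|011⟩ - 0.4619|111⟩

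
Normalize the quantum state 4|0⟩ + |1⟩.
0.9701|0⟩ + 0.2425|1⟩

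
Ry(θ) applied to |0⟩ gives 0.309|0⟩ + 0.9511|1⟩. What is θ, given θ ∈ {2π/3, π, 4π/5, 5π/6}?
4π/5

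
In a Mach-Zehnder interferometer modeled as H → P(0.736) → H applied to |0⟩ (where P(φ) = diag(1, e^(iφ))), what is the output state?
(0.8706 + 0.3357i)|0⟩ + (0.1294 - 0.3357i)|1⟩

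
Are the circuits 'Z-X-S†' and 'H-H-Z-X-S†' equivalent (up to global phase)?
Yes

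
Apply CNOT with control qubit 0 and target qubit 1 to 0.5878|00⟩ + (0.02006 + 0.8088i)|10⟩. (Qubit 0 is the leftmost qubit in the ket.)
0.5878|00⟩ + (0.02006 + 0.8088i)|11⟩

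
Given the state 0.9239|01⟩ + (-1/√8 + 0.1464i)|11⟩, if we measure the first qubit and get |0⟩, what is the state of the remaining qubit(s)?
|1⟩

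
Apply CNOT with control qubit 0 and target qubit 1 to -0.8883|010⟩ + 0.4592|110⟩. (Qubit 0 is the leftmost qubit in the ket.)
-0.8883|010⟩ + 0.4592|100⟩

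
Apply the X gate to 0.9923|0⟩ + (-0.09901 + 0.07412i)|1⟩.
(-0.09901 + 0.07412i)|0⟩ + 0.9923|1⟩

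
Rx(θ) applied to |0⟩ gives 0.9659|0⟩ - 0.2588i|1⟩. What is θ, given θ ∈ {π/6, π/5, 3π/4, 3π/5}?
π/6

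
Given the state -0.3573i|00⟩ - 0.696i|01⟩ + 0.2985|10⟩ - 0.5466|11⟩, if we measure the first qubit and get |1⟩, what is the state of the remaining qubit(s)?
0.4793|0⟩ - 0.8777|1⟩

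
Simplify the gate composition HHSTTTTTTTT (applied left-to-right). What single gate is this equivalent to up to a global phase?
S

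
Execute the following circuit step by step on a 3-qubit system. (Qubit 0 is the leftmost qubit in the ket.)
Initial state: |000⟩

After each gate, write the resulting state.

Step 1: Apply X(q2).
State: |001⟩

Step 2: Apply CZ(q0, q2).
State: |001⟩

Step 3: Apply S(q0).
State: |001⟩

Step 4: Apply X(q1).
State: |011⟩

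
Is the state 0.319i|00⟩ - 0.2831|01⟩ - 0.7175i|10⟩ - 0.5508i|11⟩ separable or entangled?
Entangled

Writing the state as a|00⟩ + b|01⟩ + c|10⟩ + d|11⟩, it is a product state iff ad − bc = 0.
Here (a, b, c, d) = (0.319i, -0.2831, -0.7175i, -0.5508i): ad − bc = (0.319i)(-0.5508i) − (-0.2831)(-0.7175i) = (0.1757 - 0.2031i) ≠ 0, so the state is entangled.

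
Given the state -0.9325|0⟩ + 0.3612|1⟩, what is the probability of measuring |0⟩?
0.8696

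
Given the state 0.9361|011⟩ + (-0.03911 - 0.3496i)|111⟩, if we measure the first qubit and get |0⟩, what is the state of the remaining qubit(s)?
|11⟩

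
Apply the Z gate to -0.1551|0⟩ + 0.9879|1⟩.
-0.1551|0⟩ - 0.9879|1⟩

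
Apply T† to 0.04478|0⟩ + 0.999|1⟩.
0.04478|0⟩ + (0.7064 - 0.7064i)|1⟩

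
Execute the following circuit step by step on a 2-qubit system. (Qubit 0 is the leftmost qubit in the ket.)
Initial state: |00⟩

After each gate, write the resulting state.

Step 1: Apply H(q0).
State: 1/√2|00⟩ + 1/√2|10⟩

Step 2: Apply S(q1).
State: 1/√2|00⟩ + 1/√2|10⟩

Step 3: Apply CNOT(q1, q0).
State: 1/√2|00⟩ + 1/√2|10⟩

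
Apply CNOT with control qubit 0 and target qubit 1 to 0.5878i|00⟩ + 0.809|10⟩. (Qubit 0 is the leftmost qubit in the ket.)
0.5878i|00⟩ + 0.809|11⟩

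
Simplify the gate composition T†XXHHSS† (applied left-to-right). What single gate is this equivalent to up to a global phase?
T†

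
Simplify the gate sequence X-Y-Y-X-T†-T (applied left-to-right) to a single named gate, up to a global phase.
I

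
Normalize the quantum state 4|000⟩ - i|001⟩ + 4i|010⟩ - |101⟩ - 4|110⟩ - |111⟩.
0.5601|000⟩ - 0.14i|001⟩ + 0.5601i|010⟩ - 0.14|101⟩ - 0.5601|110⟩ - 0.14|111⟩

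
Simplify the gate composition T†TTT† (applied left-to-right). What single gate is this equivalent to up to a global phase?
I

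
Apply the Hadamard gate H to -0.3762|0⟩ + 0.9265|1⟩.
0.3891|0⟩ - 0.9211|1⟩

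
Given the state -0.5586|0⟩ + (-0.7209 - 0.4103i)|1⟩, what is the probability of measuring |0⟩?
0.312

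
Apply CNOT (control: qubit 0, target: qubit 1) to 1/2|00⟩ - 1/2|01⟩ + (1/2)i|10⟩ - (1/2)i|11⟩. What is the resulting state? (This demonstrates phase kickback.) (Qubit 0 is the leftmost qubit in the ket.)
1/2|00⟩ - 1/2|01⟩ - (1/2)i|10⟩ + (1/2)i|11⟩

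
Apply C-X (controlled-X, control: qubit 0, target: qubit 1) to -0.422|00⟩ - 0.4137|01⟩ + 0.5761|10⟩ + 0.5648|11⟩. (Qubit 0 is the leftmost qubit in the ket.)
-0.422|00⟩ - 0.4137|01⟩ + 0.5648|10⟩ + 0.5761|11⟩

C-X leaves the control-|0⟩ kets |00⟩, |01⟩ unchanged and applies X to qubit 1 on the control-|1⟩ pair (|10⟩, |11⟩).
X = [[0, 1], [1, 0]].
With a = amp(|10⟩) = 0.5761 and b = amp(|11⟩) = 0.5648:
new amp(|10⟩) = (1)·b = 0.5648
new amp(|11⟩) = (1)·a = 0.5761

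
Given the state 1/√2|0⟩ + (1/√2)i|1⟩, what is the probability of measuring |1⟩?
1/2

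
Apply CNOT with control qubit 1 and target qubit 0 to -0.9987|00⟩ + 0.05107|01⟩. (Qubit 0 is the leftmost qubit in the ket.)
-0.9987|00⟩ + 0.05107|11⟩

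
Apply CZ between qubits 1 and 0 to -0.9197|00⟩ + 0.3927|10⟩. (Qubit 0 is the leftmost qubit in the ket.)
-0.9197|00⟩ + 0.3927|10⟩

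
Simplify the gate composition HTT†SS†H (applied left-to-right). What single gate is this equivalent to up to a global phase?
I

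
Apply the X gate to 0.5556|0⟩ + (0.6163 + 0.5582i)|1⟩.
(0.6163 + 0.5582i)|0⟩ + 0.5556|1⟩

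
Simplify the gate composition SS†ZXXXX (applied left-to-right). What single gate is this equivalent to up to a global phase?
Z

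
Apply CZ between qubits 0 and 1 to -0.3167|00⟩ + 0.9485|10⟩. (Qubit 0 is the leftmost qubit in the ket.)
-0.3167|00⟩ + 0.9485|10⟩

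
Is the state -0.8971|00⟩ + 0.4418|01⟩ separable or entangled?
Separable

Writing the state as a|00⟩ + b|01⟩ + c|10⟩ + d|11⟩, it is a product state iff ad − bc = 0.
Here (a, b, c, d) = (-0.8971, 0.4418, 0, 0): ad − bc = (-0.8971)(0) − (0.4418)(0) = 0, so the state is separable.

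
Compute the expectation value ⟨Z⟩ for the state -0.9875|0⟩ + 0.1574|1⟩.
0.9504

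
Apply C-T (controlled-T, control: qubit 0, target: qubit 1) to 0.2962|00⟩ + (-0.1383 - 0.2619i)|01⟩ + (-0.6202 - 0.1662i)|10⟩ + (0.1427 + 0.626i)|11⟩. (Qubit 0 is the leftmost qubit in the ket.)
0.2962|00⟩ + (-0.1383 - 0.2619i)|01⟩ + (-0.6202 - 0.1662i)|10⟩ + (-0.3417 + 0.5436i)|11⟩

C-T leaves the control-|0⟩ kets |00⟩, |01⟩ unchanged and applies T to qubit 1 on the control-|1⟩ pair (|10⟩, |11⟩).
T = [[1, 0], [0, (1/√2 + (1/√2)i)]].
With a = amp(|10⟩) = (-0.6202 - 0.1662i) and b = amp(|11⟩) = (0.1427 + 0.626i):
new amp(|10⟩) = (1)·a = (-0.6202 - 0.1662i)
new amp(|11⟩) = (1/√2 + (1/√2)i)·b = (-0.3417 + 0.5436i)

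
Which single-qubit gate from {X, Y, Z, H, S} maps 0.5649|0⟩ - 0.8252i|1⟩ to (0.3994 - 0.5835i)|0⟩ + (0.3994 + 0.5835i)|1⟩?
H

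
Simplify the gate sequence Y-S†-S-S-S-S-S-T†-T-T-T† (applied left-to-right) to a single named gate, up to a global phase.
Y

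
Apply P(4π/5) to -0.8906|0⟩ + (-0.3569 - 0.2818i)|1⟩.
-0.8906|0⟩ + (0.4544 + 0.0182i)|1⟩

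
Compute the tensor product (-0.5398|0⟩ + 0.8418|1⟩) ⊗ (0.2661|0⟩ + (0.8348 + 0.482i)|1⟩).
-0.1436|00⟩ + (-0.4506 - 0.2602i)|01⟩ + 0.224|10⟩ + (0.7027 + 0.4057i)|11⟩

amp(|b₁b₂…⟩) = product of the factor amplitudes for bits b₁, b₂, …; only kets whose every factor amplitude is nonzero survive.
|00⟩: (-0.5398)(0.2661) = -0.1436
|01⟩: (-0.5398)(0.8348 + 0.482i) = (-0.4506 - 0.2602i)
|10⟩: (0.8418)(0.2661) = 0.224
|11⟩: (0.8418)(0.8348 + 0.482i) = (0.7027 + 0.4057i)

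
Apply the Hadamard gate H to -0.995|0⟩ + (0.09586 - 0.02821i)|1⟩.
(-0.6358 - 0.01995i)|0⟩ + (-0.7714 + 0.01995i)|1⟩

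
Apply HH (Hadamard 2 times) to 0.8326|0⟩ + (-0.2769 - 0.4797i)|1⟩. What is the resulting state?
0.8326|0⟩ + (-0.2769 - 0.4797i)|1⟩

H² = I, so an even number of Hadamards cancels: H^2 = I and the state is unchanged.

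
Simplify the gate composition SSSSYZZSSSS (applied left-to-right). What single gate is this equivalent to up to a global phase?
Y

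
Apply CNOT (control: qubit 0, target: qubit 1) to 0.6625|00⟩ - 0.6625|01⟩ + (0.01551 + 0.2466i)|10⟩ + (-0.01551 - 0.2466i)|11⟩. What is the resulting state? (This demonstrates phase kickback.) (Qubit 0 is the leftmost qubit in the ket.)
0.6625|00⟩ - 0.6625|01⟩ + (-0.01551 - 0.2466i)|10⟩ + (0.01551 + 0.2466i)|11⟩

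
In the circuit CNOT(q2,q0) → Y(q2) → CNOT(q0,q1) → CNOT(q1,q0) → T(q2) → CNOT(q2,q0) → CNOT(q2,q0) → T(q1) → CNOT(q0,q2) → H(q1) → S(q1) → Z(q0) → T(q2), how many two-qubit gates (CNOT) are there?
6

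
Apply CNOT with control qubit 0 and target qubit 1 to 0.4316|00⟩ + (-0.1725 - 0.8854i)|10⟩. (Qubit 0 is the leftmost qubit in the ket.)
0.4316|00⟩ + (-0.1725 - 0.8854i)|11⟩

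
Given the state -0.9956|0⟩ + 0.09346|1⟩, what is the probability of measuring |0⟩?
0.9912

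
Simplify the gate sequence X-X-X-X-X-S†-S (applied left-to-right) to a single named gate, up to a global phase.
X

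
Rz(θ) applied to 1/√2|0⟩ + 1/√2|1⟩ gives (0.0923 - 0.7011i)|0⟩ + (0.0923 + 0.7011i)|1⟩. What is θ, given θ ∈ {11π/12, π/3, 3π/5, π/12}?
11π/12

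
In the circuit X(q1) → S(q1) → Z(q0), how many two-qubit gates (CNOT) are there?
0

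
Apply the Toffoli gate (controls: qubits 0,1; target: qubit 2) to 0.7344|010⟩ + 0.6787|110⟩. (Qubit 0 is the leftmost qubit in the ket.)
0.7344|010⟩ + 0.6787|111⟩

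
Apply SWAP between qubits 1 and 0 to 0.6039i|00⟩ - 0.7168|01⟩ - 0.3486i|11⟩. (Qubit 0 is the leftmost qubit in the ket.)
0.6039i|00⟩ - 0.7168|10⟩ - 0.3486i|11⟩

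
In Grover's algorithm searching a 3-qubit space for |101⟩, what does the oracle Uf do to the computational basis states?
Uf|x⟩ = -|x⟩ if x = 101, else |x⟩ (phase flip on target)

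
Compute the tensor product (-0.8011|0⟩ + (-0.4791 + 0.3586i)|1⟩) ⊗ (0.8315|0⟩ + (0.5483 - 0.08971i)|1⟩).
-0.6661|00⟩ + (-0.4392 + 0.07187i)|01⟩ + (-0.3984 + 0.2982i)|10⟩ + (-0.2305 + 0.2396i)|11⟩

amp(|b₁b₂…⟩) = product of the factor amplitudes for bits b₁, b₂, …; only kets whose every factor amplitude is nonzero survive.
|00⟩: (-0.8011)(0.8315) = -0.6661
|01⟩: (-0.8011)(0.5483 - 0.08971i) = (-0.4392 + 0.07187i)
|10⟩: (-0.4791 + 0.3586i)(0.8315) = (-0.3984 + 0.2982i)
|11⟩: (-0.4791 + 0.3586i)(0.5483 - 0.08971i) = (-0.2305 + 0.2396i)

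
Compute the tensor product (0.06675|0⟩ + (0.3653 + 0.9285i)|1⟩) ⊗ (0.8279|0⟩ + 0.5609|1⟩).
0.05526|00⟩ + 0.03744|01⟩ + (0.3024 + 0.7687i)|10⟩ + (0.2049 + 0.5208i)|11⟩

amp(|b₁b₂…⟩) = product of the factor amplitudes for bits b₁, b₂, …; only kets whose every factor amplitude is nonzero survive.
|00⟩: (0.06675)(0.8279) = 0.05526
|01⟩: (0.06675)(0.5609) = 0.03744
|10⟩: (0.3653 + 0.9285i)(0.8279) = (0.3024 + 0.7687i)
|11⟩: (0.3653 + 0.9285i)(0.5609) = (0.2049 + 0.5208i)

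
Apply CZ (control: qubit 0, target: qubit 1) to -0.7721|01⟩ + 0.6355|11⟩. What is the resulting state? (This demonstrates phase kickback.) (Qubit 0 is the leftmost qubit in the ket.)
-0.7721|01⟩ - 0.6355|11⟩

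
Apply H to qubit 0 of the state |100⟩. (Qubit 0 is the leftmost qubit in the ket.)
1/√2|000⟩ - 1/√2|100⟩

H on qubit 0 mixes each pair of kets that differ only in qubit 0: amplitudes (a, b) of (|…0…⟩, |…1…⟩) become ((a + b)/√2, (a − b)/√2). Kets absent from the input have amplitude 0.
(|000⟩, |100⟩): (a, b) = (0, 1) → (1/√2, -1/√2)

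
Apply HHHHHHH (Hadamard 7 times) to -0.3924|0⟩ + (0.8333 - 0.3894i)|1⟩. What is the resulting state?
(0.3118 - 0.2753i)|0⟩ + (-0.8667 + 0.2753i)|1⟩

H² = I, so H^7 = H: a single Hadamard. With (a, b) = (-0.3924, (0.8333 - 0.3894i)), H gives ((a + b)/√2, (a − b)/√2) = ((0.3118 - 0.2753i), (-0.8667 + 0.2753i)).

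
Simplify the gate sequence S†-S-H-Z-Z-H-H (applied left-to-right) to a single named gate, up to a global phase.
H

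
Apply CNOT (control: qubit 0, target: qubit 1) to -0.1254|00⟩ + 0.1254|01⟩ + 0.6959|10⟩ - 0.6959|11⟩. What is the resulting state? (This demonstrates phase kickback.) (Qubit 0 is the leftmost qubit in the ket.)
-0.1254|00⟩ + 0.1254|01⟩ - 0.6959|10⟩ + 0.6959|11⟩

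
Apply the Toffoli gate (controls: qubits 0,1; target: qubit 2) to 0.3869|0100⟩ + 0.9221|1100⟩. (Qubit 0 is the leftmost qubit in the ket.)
0.3869|0100⟩ + 0.9221|1110⟩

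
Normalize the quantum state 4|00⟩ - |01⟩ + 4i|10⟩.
0.6963|00⟩ - 0.1741|01⟩ + 0.6963i|10⟩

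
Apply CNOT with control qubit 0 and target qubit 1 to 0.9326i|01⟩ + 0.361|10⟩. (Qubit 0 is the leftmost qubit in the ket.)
0.9326i|01⟩ + 0.361|11⟩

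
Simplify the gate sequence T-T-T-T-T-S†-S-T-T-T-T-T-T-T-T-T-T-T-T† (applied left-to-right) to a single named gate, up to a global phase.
T†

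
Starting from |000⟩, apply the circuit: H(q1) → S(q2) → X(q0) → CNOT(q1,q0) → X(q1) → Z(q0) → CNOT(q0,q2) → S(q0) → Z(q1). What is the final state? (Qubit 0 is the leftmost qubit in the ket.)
1/√2|000⟩ + (1/√2)i|111⟩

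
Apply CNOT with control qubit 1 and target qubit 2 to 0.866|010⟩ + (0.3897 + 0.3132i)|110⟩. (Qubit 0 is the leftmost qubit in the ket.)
0.866|011⟩ + (0.3897 + 0.3132i)|111⟩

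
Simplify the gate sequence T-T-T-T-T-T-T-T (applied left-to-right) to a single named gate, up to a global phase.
I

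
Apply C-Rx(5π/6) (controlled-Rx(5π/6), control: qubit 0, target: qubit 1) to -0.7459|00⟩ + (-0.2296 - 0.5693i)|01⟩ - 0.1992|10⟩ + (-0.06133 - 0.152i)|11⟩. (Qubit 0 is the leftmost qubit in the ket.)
-0.7459|00⟩ + (-0.2296 - 0.5693i)|01⟩ + (-0.1984 + 0.05924i)|10⟩ + (-0.01587 + 0.1531i)|11⟩

C-Rx(5π/6) leaves the control-|0⟩ kets |00⟩, |01⟩ unchanged and applies Rx(5π/6) to qubit 1 on the control-|1⟩ pair (|10⟩, |11⟩).
Rx(5π/6) = [[cos(θ/2), −i·sin(θ/2)], [−i·sin(θ/2), cos(θ/2)]]; θ = 5π/6, cos(θ/2) ≈ 0.258819, sin(θ/2) ≈ 0.965926.
With a = amp(|10⟩) = -0.1992 and b = amp(|11⟩) = (-0.06133 - 0.152i):
new amp(|10⟩) = (0.258819)·a + (-0.965926i)·b = (-0.1984 + 0.05924i)
new amp(|11⟩) = (-0.965926i)·a + (0.258819)·b = (-0.01587 + 0.1531i)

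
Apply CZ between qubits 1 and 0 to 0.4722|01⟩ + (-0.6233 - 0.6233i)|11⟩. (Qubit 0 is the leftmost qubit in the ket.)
0.4722|01⟩ + (0.6233 + 0.6233i)|11⟩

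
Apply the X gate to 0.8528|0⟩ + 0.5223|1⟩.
0.5223|0⟩ + 0.8528|1⟩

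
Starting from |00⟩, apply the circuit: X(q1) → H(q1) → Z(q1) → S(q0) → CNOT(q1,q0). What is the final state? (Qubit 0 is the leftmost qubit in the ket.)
1/√2|00⟩ + 1/√2|11⟩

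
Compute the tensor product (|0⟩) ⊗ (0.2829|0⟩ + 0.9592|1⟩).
0.2829|00⟩ + 0.9592|01⟩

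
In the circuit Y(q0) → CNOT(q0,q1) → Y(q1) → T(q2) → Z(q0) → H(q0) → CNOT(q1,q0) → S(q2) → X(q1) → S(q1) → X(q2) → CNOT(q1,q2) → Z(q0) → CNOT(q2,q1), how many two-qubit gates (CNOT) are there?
4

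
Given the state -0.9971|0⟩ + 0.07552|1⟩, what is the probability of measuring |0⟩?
0.9942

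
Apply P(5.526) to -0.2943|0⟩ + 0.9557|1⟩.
-0.2943|0⟩ + (0.6946 - 0.6564i)|1⟩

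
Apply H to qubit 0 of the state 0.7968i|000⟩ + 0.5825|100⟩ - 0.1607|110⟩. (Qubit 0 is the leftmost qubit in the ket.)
(0.4119 + 0.5634i)|000⟩ - 0.1136|010⟩ + (-0.4119 + 0.5634i)|100⟩ + 0.1136|110⟩

H on qubit 0 mixes each pair of kets that differ only in qubit 0: amplitudes (a, b) of (|…0…⟩, |…1…⟩) become ((a + b)/√2, (a − b)/√2). Kets absent from the input have amplitude 0.
(|000⟩, |100⟩): (a, b) = (0.7968i, 0.5825) → ((0.4119 + 0.5634i), (-0.4119 + 0.5634i))
(|010⟩, |110⟩): (a, b) = (0, -0.1607) → (-0.1136, 0.1136)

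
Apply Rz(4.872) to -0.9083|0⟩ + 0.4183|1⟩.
(0.6914 + 0.589i)|0⟩ + (-0.3184 + 0.2713i)|1⟩

Rz(4.872) = [[e^(−iθ/2), 0], [0, e^(iθ/2)]] with e^(±iθ/2) = cos(θ/2) ± i·sin(θ/2); θ = 4.872, cos(θ/2) ≈ -0.761227, sin(θ/2) ≈ 0.648485.
With a = amp(|0⟩) = -0.9083 and b = amp(|1⟩) = 0.4183:
new amp(|0⟩) = (-0.761227 - 0.648485i)·a = (0.6914 + 0.589i)
new amp(|1⟩) = (-0.761227 + 0.648485i)·b = (-0.3184 + 0.2713i)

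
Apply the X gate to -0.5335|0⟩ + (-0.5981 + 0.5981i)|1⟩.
(-0.5981 + 0.5981i)|0⟩ - 0.5335|1⟩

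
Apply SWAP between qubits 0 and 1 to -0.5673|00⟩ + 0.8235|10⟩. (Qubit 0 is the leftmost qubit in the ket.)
-0.5673|00⟩ + 0.8235|01⟩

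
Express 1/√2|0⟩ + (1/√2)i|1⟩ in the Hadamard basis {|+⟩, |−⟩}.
(1/2 + (1/2)i)|+⟩ + (1/2 - (1/2)i)|−⟩

With |ψ⟩ = α|0⟩ + β|1⟩, the Hadamard-basis coefficients are ⟨+|ψ⟩ = (α + β)/√2 and ⟨−|ψ⟩ = (α − β)/√2.
Here α = 1/√2, β = (1/√2)i: (α + β)/√2 = (1/2 + (1/2)i), (α − β)/√2 = (1/2 - (1/2)i).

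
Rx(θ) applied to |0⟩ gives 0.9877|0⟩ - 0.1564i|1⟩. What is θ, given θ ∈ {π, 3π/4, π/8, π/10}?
π/10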